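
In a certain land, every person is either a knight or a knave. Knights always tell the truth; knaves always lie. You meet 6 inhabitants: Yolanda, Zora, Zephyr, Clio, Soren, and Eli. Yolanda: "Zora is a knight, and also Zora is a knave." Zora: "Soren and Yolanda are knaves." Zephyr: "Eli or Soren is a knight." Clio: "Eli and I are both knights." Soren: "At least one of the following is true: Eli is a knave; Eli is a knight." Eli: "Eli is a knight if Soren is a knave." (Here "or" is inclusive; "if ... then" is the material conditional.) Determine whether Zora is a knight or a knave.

Consistent assignments: {Yolanda=knave, Zora=knave, Zephyr=knight, Clio=knight, Soren=knight, Eli=knight}; {Yolanda=knave, Zora=knave, Zephyr=knight, Clio=knave, Soren=knight, Eli=knight}
In every consistent assignment, Zora is a knave.

Zora is a knave.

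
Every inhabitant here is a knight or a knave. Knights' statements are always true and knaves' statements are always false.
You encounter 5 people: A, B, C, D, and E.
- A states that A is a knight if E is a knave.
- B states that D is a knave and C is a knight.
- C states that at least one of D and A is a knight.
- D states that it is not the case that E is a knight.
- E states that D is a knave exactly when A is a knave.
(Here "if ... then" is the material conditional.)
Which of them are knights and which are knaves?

Since A is a knave, "A is a knight if E is a knave" needs to be false, which holds.
B (knave): "D is a knave and C is a knight" — false. ✓
C is a knight, and the claim "at least one of D and A is a knight" is indeed True.
Since D is a knight, "it is not the case that E is a knight" needs to be True, which holds.
Since E is a knave, "D is a knave exactly when A is a knave" needs to be false, which holds.

A is a knave, B is a knave, C is a knight, D is a knight, and E is a knave.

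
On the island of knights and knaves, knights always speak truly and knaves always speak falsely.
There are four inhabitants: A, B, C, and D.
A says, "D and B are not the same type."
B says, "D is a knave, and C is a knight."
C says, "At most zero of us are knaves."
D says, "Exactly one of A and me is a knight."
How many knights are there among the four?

The unique consistent assignment is A=knave, B=knave, C=knave, D=knave.
That has 0 knights.

0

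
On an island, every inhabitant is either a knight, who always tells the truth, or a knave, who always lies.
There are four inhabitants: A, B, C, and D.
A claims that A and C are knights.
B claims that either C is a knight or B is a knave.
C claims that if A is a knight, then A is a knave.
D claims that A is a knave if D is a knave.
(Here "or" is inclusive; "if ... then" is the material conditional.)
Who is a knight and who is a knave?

A is a knave, B is a knight, C is a knight, and D is a knight.

A is a knave, so "A and C are knights" must be False — and it is.
B is a knight, and the claim "either C is a knight or B is a knave" is indeed True.
C is a knight, and the claim "if A is a knight, then A is a knave" is indeed True.
D is a knight, and the claim "A is a knave if D is a knave" is indeed True.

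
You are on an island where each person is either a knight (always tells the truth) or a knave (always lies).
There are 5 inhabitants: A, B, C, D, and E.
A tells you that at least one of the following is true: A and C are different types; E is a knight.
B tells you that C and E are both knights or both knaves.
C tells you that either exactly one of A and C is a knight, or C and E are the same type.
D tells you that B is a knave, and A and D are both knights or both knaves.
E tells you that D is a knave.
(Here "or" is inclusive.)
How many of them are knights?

4

The unique consistent assignment is A=knight, B=knight, C=knight, D=knave, E=knight.
That has 4 knights.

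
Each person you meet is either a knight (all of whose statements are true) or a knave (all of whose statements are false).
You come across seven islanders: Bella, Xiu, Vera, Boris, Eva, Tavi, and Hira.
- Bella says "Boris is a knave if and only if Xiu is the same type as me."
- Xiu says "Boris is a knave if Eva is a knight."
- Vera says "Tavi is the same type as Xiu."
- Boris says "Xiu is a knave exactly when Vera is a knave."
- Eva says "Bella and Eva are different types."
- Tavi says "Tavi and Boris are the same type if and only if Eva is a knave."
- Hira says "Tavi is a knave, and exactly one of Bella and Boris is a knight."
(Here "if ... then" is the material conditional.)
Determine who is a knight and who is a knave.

Bella is a knave, Xiu is a knight, Vera is a knave, Boris is a knave, Eva is a knight, Tavi is a knave, and Hira is a knave.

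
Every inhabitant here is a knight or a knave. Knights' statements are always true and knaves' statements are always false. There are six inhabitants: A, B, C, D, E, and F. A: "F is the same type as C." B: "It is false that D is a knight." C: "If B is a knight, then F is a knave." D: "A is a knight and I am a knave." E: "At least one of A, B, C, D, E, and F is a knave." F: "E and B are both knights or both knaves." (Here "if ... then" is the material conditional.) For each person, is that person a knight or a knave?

A (knave): "F is the same type as C" — False. ✓
B is a knight, so "it is false that D is a knight" must be true — and it is.
As a knave, C's statement "if B is a knight, then F is a knave" should be False; it is.
D is a knave, and the claim "A is a knight and I am a knave" is indeed False.
E is a knight, and the claim "at least one of A, B, C, D, E, and F is a knave" is indeed true.
F is a knight, and the claim "E and B are both knights or both knaves" is indeed true.

Knights: B, E, and F. Knaves: A, C, and D.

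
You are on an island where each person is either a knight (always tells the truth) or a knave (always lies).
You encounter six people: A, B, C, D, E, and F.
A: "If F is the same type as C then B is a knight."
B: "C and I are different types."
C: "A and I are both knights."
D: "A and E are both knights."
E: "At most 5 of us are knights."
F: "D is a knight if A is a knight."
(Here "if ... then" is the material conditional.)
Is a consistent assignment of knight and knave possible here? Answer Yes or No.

One consistent assignment: A=knight, B=knight, C=knave, D=knight, E=knight, F=knight.

Yes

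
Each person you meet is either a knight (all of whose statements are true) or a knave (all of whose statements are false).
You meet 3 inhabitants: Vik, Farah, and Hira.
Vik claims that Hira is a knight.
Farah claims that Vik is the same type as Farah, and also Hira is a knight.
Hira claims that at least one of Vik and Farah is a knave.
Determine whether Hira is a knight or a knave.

Hira is a knight.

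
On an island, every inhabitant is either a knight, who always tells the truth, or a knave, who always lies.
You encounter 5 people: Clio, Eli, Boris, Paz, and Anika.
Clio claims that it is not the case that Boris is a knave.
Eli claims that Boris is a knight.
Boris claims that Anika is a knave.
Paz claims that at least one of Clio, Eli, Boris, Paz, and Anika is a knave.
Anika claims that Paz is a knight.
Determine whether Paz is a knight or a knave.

Paz is a knight.

Consistent assignments: {Clio=knave, Eli=knave, Boris=knave, Paz=knight, Anika=knight}
In every consistent assignment, Paz is a knight.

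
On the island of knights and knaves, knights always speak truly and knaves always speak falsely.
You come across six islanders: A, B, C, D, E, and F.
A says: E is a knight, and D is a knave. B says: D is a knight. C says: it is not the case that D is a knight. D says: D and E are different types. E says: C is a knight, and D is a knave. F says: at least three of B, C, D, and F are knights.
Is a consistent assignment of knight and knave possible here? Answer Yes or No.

One consistent assignment: A=knave, B=knight, C=knave, D=knight, E=knave, F=knight.

Yes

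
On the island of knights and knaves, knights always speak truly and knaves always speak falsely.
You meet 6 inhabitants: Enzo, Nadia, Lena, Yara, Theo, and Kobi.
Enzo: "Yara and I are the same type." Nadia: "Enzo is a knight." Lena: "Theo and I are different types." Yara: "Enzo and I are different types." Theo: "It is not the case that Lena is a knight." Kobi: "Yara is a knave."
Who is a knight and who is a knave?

Enzo is a knave, Nadia is a knave, Lena is a knight, Yara is a knight, Theo is a knave, and Kobi is a knave.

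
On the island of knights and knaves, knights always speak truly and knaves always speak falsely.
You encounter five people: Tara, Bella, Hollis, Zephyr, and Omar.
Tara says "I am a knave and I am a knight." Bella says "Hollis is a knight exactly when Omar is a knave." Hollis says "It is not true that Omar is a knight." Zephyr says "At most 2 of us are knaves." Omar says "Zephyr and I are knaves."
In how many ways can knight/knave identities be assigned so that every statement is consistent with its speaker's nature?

1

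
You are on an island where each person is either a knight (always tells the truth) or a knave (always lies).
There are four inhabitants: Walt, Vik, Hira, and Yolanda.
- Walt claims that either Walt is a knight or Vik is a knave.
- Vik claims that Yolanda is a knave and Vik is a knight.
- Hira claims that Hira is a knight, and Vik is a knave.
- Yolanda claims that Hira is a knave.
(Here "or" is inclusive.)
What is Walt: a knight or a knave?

Walt is a knight.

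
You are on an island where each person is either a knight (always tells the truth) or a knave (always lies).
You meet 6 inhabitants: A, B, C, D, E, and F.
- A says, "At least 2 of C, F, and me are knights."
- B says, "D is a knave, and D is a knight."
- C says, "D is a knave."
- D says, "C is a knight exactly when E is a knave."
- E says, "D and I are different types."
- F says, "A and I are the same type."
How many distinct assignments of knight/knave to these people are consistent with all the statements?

2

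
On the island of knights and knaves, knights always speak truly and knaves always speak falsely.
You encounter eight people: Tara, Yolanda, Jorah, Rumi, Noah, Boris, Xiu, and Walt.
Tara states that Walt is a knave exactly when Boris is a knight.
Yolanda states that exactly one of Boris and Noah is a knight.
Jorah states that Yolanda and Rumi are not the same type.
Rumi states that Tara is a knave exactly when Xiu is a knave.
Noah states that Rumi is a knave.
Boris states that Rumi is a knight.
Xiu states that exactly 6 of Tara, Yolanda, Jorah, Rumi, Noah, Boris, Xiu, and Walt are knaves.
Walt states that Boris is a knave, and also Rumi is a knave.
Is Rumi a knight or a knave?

Consistent assignments: {Tara=knight, Yolanda=knight, Jorah=knight, Rumi=knave, Noah=knight, Boris=knave, Xiu=knave, Walt=knight}
In every consistent assignment, Rumi is a knave.

Rumi is a knave.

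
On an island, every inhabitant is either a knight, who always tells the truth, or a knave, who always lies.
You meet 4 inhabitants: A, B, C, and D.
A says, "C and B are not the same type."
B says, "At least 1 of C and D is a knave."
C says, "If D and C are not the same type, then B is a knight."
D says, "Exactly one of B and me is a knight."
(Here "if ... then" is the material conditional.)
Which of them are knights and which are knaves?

A (knight): "C and B are not the same type" — True. ✓
B is a knave, so "at least 1 of C and D is a knave" must be false — and it is.
C is a knight; "if D and C are not the same type, then B is a knight" is True, as required.
As a knight, D's statement "exactly one of B and me is a knight" should be True; it is.

A is a knight, B is a knave, C is a knight, and D is a knight.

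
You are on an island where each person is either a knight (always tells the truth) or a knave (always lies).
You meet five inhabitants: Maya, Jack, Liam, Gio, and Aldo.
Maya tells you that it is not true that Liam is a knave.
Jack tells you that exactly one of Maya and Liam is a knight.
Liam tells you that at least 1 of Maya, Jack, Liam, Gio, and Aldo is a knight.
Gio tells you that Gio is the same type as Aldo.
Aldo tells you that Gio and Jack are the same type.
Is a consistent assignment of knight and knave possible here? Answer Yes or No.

Yes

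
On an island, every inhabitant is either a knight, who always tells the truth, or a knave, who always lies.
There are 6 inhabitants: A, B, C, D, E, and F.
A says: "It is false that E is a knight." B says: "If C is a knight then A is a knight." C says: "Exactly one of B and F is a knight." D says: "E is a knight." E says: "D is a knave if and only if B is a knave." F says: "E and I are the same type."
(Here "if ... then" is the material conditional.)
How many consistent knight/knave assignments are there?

Consistent assignments:
  A=knave, B=knight, C=knave, D=knight, E=knight, F=knight

1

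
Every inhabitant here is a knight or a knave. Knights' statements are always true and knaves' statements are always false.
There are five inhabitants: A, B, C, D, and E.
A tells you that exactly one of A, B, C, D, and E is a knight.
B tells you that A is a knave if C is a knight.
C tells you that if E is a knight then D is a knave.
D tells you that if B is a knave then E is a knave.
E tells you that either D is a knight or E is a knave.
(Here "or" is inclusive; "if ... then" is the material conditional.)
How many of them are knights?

3

The unique consistent assignment is A=knave, B=knight, C=knave, D=knight, E=knight.
That has 3 knights.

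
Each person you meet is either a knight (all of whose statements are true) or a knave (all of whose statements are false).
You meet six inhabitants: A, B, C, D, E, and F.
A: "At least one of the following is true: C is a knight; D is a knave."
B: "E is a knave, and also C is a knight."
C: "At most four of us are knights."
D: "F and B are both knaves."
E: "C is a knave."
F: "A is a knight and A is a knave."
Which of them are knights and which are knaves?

A is a knight, so "at least one of the following is true: C is a knight; D is a knave" must be true — and it is.
B is a knight; "E is a knave, and also C is a knight" is true, as required.
C is a knight; "at most four of us are knights" is true, as required.
D (knave): "F and B are both knaves" — False. ✓
E is a knave; "C is a knave" is False, as required.
F is a knave; "A is a knight and A is a knave" is False, as required.

A is a knight, B is a knight, C is a knight, D is a knave, E is a knave, and F is a knave.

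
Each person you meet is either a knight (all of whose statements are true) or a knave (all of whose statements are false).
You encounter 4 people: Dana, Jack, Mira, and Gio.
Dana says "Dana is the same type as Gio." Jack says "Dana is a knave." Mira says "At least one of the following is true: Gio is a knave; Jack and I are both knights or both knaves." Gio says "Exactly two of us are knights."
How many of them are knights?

2

The unique consistent assignment is Dana=knave, Jack=knight, Mira=knave, Gio=knight.
That has 2 knights.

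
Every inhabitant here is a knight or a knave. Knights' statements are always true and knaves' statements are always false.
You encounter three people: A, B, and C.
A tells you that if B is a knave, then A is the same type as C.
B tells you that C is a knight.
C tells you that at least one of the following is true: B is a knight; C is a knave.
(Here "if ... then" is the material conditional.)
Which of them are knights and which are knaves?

A is a knight, B is a knight, and C is a knight.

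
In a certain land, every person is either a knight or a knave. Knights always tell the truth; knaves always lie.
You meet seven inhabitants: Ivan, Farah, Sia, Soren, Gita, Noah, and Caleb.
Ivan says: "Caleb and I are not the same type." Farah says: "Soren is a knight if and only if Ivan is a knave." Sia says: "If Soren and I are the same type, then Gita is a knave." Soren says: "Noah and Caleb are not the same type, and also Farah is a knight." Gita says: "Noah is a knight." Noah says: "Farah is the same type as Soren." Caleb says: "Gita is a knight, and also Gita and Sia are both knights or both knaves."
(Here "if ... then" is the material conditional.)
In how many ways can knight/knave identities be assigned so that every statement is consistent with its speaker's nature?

2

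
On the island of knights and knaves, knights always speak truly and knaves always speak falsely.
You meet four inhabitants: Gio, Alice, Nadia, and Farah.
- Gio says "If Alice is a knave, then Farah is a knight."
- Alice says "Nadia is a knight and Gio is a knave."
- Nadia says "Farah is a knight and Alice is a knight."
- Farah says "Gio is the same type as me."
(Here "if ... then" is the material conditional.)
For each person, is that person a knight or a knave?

Knights: Gio and Farah. Knaves: Alice and Nadia.

Gio (knight): "if Alice is a knave, then Farah is a knight" — True. ✓
Alice is a knave, so "Nadia is a knight and Gio is a knave" must be False — and it is.
Nadia is a knave, so "Farah is a knight and Alice is a knight" must be False — and it is.
Since Farah is a knight, "Gio is the same type as me" needs to be True, which holds.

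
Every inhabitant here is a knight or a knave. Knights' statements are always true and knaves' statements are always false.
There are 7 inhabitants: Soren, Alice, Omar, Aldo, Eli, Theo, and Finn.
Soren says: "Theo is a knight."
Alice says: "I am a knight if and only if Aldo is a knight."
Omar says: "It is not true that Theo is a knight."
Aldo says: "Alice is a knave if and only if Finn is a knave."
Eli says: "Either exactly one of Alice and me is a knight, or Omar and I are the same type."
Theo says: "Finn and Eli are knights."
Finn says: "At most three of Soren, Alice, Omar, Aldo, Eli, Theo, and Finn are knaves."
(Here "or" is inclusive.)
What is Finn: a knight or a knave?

Consistent assignments: {Soren=knave, Alice=knave, Omar=knight, Aldo=knight, Eli=knight, Theo=knave, Finn=knave}; {Soren=knave, Alice=knave, Omar=knight, Aldo=knight, Eli=knave, Theo=knave, Finn=knave}
In every consistent assignment, Finn is a knave.

Finn is a knave.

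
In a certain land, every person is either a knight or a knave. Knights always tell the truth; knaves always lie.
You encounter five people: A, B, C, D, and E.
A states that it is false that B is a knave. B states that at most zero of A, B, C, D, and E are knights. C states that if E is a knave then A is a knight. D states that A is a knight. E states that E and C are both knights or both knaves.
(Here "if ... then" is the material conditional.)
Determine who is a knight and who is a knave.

Suppose A is a knight. Then A's statement "it is false that B is a knave" would have to be true. Checking the 16 ways to assign the others, none is consistent with every speaker.
(For instance, with B=knave, C=knight, D=knave, E=knight, A's claim "it is false that B is a knave" comes out false where it would need to be true.)
So A must be a knave, making "it is false that B is a knave" false. Taking A=knave, B=knave, C=knight, D=knave, E=knight, each remaining statement checks out:
  B (knave): "at most zero of A, B, C, D, and E are knights" — false. ✓
  C (knight): "if E is a knave then A is a knight" — true. ✓
  D (knave): "A is a knight" — false. ✓
  E (knight): "E and C are both knights or both knaves" — true. ✓
This is the unique consistent assignment.

A is a knave, B is a knave, C is a knight, D is a knave, and E is a knight.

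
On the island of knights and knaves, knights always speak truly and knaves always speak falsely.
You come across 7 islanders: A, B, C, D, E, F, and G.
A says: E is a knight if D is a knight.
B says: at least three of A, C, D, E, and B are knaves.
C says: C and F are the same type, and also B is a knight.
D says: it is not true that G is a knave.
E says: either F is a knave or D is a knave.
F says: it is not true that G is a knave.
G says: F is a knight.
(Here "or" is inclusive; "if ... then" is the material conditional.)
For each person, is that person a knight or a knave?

Knights: B, D, F, and G. Knaves: A, C, and E.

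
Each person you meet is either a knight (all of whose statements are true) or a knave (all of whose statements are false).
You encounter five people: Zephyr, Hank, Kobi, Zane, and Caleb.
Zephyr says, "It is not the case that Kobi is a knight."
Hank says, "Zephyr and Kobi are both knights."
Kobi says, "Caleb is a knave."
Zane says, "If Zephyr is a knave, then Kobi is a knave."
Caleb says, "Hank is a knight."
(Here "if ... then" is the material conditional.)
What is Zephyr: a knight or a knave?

Zephyr is a knave.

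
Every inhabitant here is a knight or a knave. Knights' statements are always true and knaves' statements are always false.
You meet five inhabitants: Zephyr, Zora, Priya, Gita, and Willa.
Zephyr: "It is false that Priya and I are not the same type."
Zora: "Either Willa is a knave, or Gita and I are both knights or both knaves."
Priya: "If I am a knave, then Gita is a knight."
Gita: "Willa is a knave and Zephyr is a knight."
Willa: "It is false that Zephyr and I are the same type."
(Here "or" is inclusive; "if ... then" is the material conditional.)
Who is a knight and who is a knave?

Zephyr is a knave, Zora is a knight, Priya is a knight, Gita is a knave, and Willa is a knave.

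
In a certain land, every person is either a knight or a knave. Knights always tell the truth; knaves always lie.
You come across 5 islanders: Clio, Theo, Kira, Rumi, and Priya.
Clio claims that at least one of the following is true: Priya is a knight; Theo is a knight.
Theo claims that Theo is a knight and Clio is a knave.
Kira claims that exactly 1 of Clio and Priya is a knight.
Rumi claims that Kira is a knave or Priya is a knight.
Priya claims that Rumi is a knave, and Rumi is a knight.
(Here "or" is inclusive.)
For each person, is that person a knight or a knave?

Suppose Clio is a knight. Then Clio's statement "at least one of the following is true: Priya is a knight; Theo is a knight" would have to be true. Checking the 16 ways to assign the others, none is consistent with every speaker.
(For instance, with Theo=knave, Kira=knave, Rumi=knight, Priya=knave, Clio's claim "at least one of the following is true: Priya is a knight; Theo is a knight" comes out false where it would need to be true.)
So Clio must be a knave, making "at least one of the following is true: Priya is a knight; Theo is a knight" false. Taking Clio=knave, Theo=knave, Kira=knave, Rumi=knight, Priya=knave, each remaining statement checks out:
  Theo (knave): "Theo is a knight and Clio is a knave" — false. ✓
  Kira (knave): "exactly 1 of Clio and Priya is a knight" — false. ✓
  Rumi (knight): "Kira is a knave or Priya is a knight" — true. ✓
  Priya (knave): "Rumi is a knave, and Rumi is a knight" — false. ✓
This is the unique consistent assignment.

Knights: Rumi. Knaves: Clio, Theo, Kira, and Priya.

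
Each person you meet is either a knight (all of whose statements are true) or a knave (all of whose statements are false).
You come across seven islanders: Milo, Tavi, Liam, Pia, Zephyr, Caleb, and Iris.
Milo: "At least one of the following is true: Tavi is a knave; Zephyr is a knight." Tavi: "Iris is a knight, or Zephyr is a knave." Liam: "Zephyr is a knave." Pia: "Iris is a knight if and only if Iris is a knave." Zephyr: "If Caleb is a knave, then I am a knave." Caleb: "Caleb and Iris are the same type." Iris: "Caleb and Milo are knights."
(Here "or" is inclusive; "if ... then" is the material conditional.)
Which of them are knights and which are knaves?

Milo (knight): "at least one of the following is true: Tavi is a knave; Zephyr is a knight" — True. ✓
Tavi is a knight, so "Iris is a knight, or Zephyr is a knave" must be True — and it is.
Liam is a knave, and the claim "Zephyr is a knave" is indeed false.
Since Pia is a knave, "Iris is a knight if and only if Iris is a knave" needs to be false, which holds.
As a knight, Zephyr's statement "if Caleb is a knave, then I am a knave" should be True; it is.
Caleb is a knight, and the claim "Caleb and Iris are the same type" is indeed True.
Iris is a knight, so "Caleb and Milo are knights" must be True — and it is.

Knights: Milo, Tavi, Zephyr, Caleb, and Iris. Knaves: Liam and Pia.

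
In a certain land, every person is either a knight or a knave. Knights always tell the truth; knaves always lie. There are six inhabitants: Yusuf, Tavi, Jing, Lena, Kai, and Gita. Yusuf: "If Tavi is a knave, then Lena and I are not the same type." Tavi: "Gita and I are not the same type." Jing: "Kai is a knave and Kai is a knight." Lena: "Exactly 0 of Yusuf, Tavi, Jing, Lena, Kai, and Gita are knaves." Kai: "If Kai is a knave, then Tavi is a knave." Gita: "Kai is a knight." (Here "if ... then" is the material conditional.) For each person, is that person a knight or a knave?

Yusuf is a knight, Tavi is a knight, Jing is a knave, Lena is a knave, Kai is a knave, and Gita is a knave.

Yusuf is a knight; "if Tavi is a knave, then Lena and I are not the same type" is true, as required.
Tavi (knight): "Gita and I are not the same type" — true. ✓
As a knave, Jing's statement "Kai is a knave and Kai is a knight" should be False; it is.
As a knave, Lena's statement "exactly 0 of Yusuf, Tavi, Jing, Lena, Kai, and Gita are knaves" should be False; it is.
As a knave, Kai's statement "if Kai is a knave, then Tavi is a knave" should be False; it is.
Gita (knave): "Kai is a knight" — False. ✓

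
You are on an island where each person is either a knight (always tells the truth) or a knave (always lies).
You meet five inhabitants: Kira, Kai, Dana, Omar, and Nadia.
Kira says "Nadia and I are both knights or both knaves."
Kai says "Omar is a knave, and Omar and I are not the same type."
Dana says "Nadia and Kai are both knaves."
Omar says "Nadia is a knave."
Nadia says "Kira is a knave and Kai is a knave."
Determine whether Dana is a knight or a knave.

Dana is a knave.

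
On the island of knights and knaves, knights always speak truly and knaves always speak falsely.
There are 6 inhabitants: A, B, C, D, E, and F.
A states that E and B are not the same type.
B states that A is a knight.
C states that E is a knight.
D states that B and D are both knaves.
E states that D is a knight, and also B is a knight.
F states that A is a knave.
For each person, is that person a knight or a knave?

Since A is a knight, "E and B are not the same type" needs to be true, which holds.
Since B is a knight, "A is a knight" needs to be true, which holds.
C is a knave, and the claim "E is a knight" is indeed False.
D is a knave, so "B and D are both knaves" must be False — and it is.
Since E is a knave, "D is a knight, and also B is a knight" needs to be False, which holds.
F (knave): "A is a knave" — False. ✓

A is a knight, B is a knight, C is a knave, D is a knave, E is a knave, and F is a knave.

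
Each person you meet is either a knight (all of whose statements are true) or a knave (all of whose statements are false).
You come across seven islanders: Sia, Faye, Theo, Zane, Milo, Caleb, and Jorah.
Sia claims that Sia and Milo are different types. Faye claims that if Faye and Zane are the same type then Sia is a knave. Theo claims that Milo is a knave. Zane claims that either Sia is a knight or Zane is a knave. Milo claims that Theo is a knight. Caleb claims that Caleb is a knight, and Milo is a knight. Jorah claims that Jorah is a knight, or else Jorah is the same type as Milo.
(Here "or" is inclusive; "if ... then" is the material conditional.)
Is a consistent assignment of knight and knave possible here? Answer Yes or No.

No

Checking all 128 assignments, each has at least one speaker whose statement's truth value contradicts their type.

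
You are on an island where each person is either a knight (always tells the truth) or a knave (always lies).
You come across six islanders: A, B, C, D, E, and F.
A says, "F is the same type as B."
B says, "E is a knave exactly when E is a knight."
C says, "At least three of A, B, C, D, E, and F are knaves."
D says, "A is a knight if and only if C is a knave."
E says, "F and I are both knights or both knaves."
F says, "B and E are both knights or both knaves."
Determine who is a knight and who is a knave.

A (knave): "F is the same type as B" — False. ✓
B (knave): "E is a knave exactly when E is a knight" — False. ✓
C is a knight, and the claim "at least three of A, B, C, D, E, and F are knaves" is indeed true.
D is a knight, so "A is a knight if and only if C is a knave" must be true — and it is.
Since E is a knave, "F and I are both knights or both knaves" needs to be False, which holds.
F is a knight; "B and E are both knights or both knaves" is true, as required.

A is a knave, B is a knave, C is a knight, D is a knight, E is a knave, and F is a knight.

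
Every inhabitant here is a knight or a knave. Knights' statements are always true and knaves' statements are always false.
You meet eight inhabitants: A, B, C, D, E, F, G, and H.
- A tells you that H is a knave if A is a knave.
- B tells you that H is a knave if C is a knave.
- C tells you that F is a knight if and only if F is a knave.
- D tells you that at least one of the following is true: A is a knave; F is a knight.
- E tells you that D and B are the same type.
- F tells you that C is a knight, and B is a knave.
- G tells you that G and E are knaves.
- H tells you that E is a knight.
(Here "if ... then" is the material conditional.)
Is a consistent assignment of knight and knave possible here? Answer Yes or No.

Yes

One consistent assignment: A=knight, B=knave, C=knave, D=knave, E=knight, F=knave, G=knave, H=knight.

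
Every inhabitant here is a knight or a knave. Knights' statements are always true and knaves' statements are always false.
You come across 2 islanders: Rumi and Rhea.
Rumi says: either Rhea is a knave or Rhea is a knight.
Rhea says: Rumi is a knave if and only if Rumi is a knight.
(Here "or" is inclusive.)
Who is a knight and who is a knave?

Rumi is a knight and Rhea is a knave.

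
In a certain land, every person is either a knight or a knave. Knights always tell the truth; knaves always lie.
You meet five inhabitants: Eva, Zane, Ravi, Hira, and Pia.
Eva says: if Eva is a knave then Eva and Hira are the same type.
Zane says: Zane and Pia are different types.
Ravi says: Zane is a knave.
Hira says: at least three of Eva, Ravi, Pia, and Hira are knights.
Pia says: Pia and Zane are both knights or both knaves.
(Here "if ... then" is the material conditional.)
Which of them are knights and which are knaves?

Eva is a knight, Zane is a knight, Ravi is a knave, Hira is a knave, and Pia is a knave.

Suppose Eva is a knave. Then Eva's statement "if Eva is a knave then Eva and Hira are the same type" would have to be false. Checking the 16 ways to assign the others, none is consistent with every speaker.
(For instance, with Zane=knight, Ravi=knave, Hira=knave, Pia=knave, Eva's claim "if Eva is a knave then Eva and Hira are the same type" comes out true where it would need to be false.)
So Eva must be a knight, making "if Eva is a knave then Eva and Hira are the same type" true. Taking Eva=knight, Zane=knight, Ravi=knave, Hira=knave, Pia=knave, each remaining statement checks out:
  Zane (knight): "Zane and Pia are different types" — true. ✓
  Ravi (knave): "Zane is a knave" — false. ✓
  Hira (knave): "at least three of Eva, Ravi, Pia, and Hira are knights" — false. ✓
  Pia (knave): "Pia and Zane are both knights or both knaves" — false. ✓
This is the unique consistent assignment.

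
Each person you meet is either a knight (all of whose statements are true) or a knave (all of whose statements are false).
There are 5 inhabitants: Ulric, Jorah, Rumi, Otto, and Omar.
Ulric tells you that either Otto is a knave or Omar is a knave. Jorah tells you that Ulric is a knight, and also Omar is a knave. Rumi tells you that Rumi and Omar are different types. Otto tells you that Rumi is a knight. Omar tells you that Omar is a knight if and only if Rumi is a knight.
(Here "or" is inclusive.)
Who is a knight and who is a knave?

Ulric is a knight, Jorah is a knight, Rumi is a knight, Otto is a knight, and Omar is a knave.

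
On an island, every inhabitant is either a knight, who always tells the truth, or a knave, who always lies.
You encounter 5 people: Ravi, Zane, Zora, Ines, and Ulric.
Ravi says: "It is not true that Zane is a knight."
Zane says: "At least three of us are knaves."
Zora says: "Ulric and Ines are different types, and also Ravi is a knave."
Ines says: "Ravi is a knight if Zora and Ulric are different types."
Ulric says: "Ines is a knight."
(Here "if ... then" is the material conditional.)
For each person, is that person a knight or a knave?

Knights: Ravi, Ines, and Ulric. Knaves: Zane and Zora.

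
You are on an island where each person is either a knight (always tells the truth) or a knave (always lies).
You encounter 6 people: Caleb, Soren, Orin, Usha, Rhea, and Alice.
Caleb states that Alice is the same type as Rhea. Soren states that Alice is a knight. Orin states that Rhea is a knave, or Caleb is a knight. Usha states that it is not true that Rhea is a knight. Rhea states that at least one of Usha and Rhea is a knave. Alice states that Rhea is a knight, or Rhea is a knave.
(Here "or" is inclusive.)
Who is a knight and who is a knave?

Caleb is a knight, Soren is a knight, Orin is a knight, Usha is a knave, Rhea is a knight, and Alice is a knight.

Caleb (knight): "Alice is the same type as Rhea" — true. ✓
Soren (knight): "Alice is a knight" — true. ✓
Orin (knight): "Rhea is a knave, or Caleb is a knight" — true. ✓
Usha (knave): "it is not true that Rhea is a knight" — False. ✓
Rhea (knight): "at least one of Usha and Rhea is a knave" — true. ✓
Alice is a knight; "Rhea is a knight, or Rhea is a knave" is true, as required.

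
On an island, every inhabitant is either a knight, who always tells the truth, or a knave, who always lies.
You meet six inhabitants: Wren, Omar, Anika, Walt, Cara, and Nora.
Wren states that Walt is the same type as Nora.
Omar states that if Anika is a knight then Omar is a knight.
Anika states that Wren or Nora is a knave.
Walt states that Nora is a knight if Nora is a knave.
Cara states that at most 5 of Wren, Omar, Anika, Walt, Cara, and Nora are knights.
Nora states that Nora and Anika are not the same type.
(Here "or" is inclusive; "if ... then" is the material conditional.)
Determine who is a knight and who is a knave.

Wren is a knight, Omar is a knight, Anika is a knave, Walt is a knight, Cara is a knight, and Nora is a knight.

Wren is a knight, and the claim "Walt is the same type as Nora" is indeed true.
As a knight, Omar's statement "if Anika is a knight then Omar is a knight" should be true; it is.
As a knave, Anika's statement "Wren or Nora is a knave" should be false; it is.
Since Walt is a knight, "Nora is a knight if Nora is a knave" needs to be true, which holds.
Cara (knight): "at most 5 of Wren, Omar, Anika, Walt, Cara, and Nora are knights" — true. ✓
As a knight, Nora's statement "Nora and Anika are not the same type" should be true; it is.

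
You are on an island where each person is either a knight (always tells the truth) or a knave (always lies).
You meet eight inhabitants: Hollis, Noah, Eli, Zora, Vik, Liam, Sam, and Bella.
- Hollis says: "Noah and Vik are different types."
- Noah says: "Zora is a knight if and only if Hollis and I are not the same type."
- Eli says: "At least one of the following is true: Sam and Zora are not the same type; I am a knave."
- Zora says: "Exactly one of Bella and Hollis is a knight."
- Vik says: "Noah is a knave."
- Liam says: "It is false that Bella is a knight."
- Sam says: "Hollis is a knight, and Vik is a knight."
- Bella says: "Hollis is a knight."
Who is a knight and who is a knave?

Hollis is a knight, and the claim "Noah and Vik are different types" is indeed True.
Noah is a knave, so "Zora is a knight if and only if Hollis and I are not the same type" must be false — and it is.
As a knight, Eli's statement "at least one of the following is true: Sam and Zora are not the same type; I am a knave" should be True; it is.
Zora is a knave; "exactly one of Bella and Hollis is a knight" is false, as required.
Since Vik is a knight, "Noah is a knave" needs to be True, which holds.
Liam is a knave, and the claim "it is false that Bella is a knight" is indeed false.
Sam is a knight; "Hollis is a knight, and Vik is a knight" is True, as required.
Bella (knight): "Hollis is a knight" — True. ✓

Hollis is a knight, Noah is a knave, Eli is a knight, Zora is a knave, Vik is a knight, Liam is a knave, Sam is a knight, and Bella is a knight.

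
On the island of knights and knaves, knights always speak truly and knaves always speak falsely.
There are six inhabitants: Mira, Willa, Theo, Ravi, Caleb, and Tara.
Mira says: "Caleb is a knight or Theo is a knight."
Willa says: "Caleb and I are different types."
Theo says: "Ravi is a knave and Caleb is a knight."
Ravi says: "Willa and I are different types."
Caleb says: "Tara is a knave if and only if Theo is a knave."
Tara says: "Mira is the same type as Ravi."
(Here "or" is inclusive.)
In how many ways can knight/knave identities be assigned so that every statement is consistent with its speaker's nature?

Consistent assignments:
  Mira=knave, Willa=knave, Theo=knave, Ravi=knave, Caleb=knave, Tara=knight

1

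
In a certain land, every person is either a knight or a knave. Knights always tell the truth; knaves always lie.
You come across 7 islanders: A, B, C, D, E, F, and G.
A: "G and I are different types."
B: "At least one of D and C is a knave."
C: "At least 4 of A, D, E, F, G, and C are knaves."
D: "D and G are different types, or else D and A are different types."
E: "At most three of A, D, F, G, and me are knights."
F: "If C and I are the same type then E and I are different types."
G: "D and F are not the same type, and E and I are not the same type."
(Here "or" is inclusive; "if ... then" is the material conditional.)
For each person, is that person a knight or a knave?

A is a knave, B is a knight, C is a knave, D is a knight, E is a knight, F is a knight, and G is a knave.

A is a knave; "G and I are different types" is false, as required.
B is a knight, so "at least one of D and C is a knave" must be true — and it is.
Since C is a knave, "at least 4 of A, D, E, F, G, and C are knaves" needs to be false, which holds.
Since D is a knight, "D and G are different types, or else D and A are different types" needs to be true, which holds.
As a knight, E's statement "at most three of A, D, F, G, and me are knights" should be true; it is.
As a knight, F's statement "if C and I are the same type then E and I are different types" should be true; it is.
G (knave): "D and F are not the same type, and E and I are not the same type" — false. ✓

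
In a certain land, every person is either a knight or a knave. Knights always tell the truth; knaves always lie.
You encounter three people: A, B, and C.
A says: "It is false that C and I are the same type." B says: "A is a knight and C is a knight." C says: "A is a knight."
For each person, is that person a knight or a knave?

A is a knave, B is a knave, and C is a knave.

A is a knave, so "it is false that C and I are the same type" must be false — and it is.
As a knave, B's statement "A is a knight and C is a knight" should be false; it is.
C (knave): "A is a knight" — false. ✓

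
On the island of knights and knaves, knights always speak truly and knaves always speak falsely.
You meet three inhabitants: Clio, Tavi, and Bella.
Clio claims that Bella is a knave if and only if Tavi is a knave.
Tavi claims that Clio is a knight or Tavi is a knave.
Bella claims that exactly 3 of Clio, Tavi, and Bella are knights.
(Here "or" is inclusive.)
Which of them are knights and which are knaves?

Knights: Clio, Tavi, and Bella. Knaves: none.

Suppose Clio is a knave. Then Clio's statement "Bella is a knave if and only if Tavi is a knave" would have to be false. Checking the 4 ways to assign the others, none is consistent with every speaker.
(For instance, with Tavi=knight, Bella=knight, Clio's claim "Bella is a knave if and only if Tavi is a knave" comes out true where it would need to be false.)
So Clio must be a knight, making "Bella is a knave if and only if Tavi is a knave" true. Taking Clio=knight, Tavi=knight, Bella=knight, each remaining statement checks out:
  Tavi (knight): "Clio is a knight or Tavi is a knave" — true. ✓
  Bella (knight): "exactly 3 of Clio, Tavi, and Bella are knights" — true. ✓
This is the unique consistent assignment.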